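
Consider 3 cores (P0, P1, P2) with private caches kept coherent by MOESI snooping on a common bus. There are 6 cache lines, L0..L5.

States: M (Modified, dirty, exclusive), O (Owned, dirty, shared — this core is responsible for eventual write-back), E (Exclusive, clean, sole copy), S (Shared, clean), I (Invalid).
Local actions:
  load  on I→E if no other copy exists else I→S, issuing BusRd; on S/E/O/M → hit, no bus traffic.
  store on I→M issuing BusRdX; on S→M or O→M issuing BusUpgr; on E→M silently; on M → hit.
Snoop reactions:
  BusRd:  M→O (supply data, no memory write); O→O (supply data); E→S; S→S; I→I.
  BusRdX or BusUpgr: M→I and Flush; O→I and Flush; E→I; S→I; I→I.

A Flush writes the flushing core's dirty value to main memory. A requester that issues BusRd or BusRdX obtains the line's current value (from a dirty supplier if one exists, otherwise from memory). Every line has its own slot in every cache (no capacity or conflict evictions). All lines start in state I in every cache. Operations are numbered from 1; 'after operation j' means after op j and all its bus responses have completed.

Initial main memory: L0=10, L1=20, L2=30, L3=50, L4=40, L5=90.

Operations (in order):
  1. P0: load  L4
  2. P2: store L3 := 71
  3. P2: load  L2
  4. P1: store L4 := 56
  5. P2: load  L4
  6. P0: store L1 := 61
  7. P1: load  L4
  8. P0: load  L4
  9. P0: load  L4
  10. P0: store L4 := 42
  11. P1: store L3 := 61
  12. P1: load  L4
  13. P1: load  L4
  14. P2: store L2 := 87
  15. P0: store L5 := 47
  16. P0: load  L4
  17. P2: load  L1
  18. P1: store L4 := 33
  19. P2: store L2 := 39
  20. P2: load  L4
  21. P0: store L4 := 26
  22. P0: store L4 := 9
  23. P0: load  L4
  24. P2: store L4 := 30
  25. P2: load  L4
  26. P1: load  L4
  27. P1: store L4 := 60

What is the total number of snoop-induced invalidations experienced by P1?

invalidations = 2

  op1 P0: load  L4 → E/I/I on L4; bus BusRd; mem=40
  op2 P2: store L3 := 71 → I/I/M on L3; bus BusRdX; mem=50
  op3 P2: load  L2 → I/I/E on L2; bus BusRd; mem=30
  op4 P1: store L4 := 56 → I/M/I on L4; bus BusRdX; mem=40
  op5 P2: load  L4 → I/O/S on L4; bus BusRd; mem=40
  op6 P0: store L1 := 61 → M/I/I on L1; bus BusRdX; mem=20
  op7 P1: load  L4 → I/O/S on L4; bus (none); mem=40
  op8 P0: load  L4 → S/O/S on L4; bus BusRd; mem=40
  op9 P0: load  L4 → S/O/S on L4; bus (none); mem=40
  op10 P0: store L4 := 42 → M/I/I on L4; bus BusUpgr Flush; mem=56
  op11 P1: store L3 := 61 → I/M/I on L3; bus BusRdX Flush; mem=71
  op12 P1: load  L4 → O/S/I on L4; bus BusRd; mem=56
  op13 P1: load  L4 → O/S/I on L4; bus (none); mem=56
  op14 P2: store L2 := 87 → I/I/M on L2; bus (none); mem=30
  op15 P0: store L5 := 47 → M/I/I on L5; bus BusRdX; mem=90
  op16 P0: load  L4 → O/S/I on L4; bus (none); mem=56
  op17 P2: load  L1 → O/I/S on L1; bus BusRd; mem=20
  op18 P1: store L4 := 33 → I/M/I on L4; bus BusUpgr Flush; mem=42
  op19 P2: store L2 := 39 → I/I/M on L2; bus (none); mem=30
  op20 P2: load  L4 → I/O/S on L4; bus BusRd; mem=42
  op21 P0: store L4 := 26 → M/I/I on L4; bus BusRdX Flush; mem=33
  op22 P0: store L4 := 9 → M/I/I on L4; bus (none); mem=33
  op23 P0: load  L4 → M/I/I on L4; bus (none); mem=33
  op24 P2: store L4 := 30 → I/I/M on L4; bus BusRdX Flush; mem=9
  op25 P2: load  L4 → I/I/M on L4; bus (none); mem=9
  op26 P1: load  L4 → I/S/O on L4; bus BusRd; mem=9
  op27 P1: store L4 := 60 → I/M/I on L4; bus BusUpgr Flush; mem=30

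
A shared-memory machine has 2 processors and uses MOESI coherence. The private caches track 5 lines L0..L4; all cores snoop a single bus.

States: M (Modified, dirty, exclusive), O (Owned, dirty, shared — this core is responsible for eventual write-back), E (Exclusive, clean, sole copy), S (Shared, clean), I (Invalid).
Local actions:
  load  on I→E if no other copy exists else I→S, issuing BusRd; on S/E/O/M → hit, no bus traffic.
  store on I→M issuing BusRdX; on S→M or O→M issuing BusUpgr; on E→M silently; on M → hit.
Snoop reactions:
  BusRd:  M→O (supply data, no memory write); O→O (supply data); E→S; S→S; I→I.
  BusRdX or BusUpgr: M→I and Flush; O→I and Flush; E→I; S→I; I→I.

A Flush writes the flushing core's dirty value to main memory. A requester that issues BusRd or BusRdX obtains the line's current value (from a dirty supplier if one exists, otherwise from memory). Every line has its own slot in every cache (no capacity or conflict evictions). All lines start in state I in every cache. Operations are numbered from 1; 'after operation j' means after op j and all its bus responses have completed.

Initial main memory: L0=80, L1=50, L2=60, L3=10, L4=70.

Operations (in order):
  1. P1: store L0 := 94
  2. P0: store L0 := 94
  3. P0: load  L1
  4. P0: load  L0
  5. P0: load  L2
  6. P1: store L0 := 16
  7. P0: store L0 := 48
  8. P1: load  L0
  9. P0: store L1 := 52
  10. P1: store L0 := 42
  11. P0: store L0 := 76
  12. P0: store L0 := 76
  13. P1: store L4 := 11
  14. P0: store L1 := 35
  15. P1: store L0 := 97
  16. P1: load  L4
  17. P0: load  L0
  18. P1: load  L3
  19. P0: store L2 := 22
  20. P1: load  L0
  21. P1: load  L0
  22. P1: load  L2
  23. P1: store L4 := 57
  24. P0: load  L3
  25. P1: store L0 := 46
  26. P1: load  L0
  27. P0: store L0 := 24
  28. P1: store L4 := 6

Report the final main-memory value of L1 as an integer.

[1] P1: store L0 := 94 | P0:I, P1:M(94) | bus: BusRdX
[2] P0: store L0 := 94 | P0:M(94), P1:I | bus: BusRdX,Flush
[3] P0: load  L1 | P0:E(50), P1:I | bus: BusRd
[4] P0: load  L0 | P0:M(94), P1:I | bus: none
[5] P0: load  L2 | P0:E(60), P1:I | bus: BusRd
[6] P1: store L0 := 16 | P0:I, P1:M(16) | bus: BusRdX,Flush
[7] P0: store L0 := 48 | P0:M(48), P1:I | bus: BusRdX,Flush
[8] P1: load  L0 | P0:O(48), P1:S(48) | bus: BusRd
[9] P0: store L1 := 52 | P0:M(52), P1:I | bus: none
[10] P1: store L0 := 42 | P0:I, P1:M(42) | bus: BusUpgr,Flush
[11] P0: store L0 := 76 | P0:M(76), P1:I | bus: BusRdX,Flush
[12] P0: store L0 := 76 | P0:M(76), P1:I | bus: none
[13] P1: store L4 := 11 | P0:I, P1:M(11) | bus: BusRdX
[14] P0: store L1 := 35 | P0:M(35), P1:I | bus: none
[15] P1: store L0 := 97 | P0:I, P1:M(97) | bus: BusRdX,Flush
[16] P1: load  L4 | P0:I, P1:M(11) | bus: none
[17] P0: load  L0 | P0:S(97), P1:O(97) | bus: BusRd
[18] P1: load  L3 | P0:I, P1:E(10) | bus: BusRd
[19] P0: store L2 := 22 | P0:M(22), P1:I | bus: none
[20] P1: load  L0 | P0:S(97), P1:O(97) | bus: none
[21] P1: load  L0 | P0:S(97), P1:O(97) | bus: none
[22] P1: load  L2 | P0:O(22), P1:S(22) | bus: BusRd
[23] P1: store L4 := 57 | P0:I, P1:M(57) | bus: none
[24] P0: load  L3 | P0:S(10), P1:S(10) | bus: BusRd
[25] P1: store L0 := 46 | P0:I, P1:M(46) | bus: BusUpgr
[26] P1: load  L0 | P0:I, P1:M(46) | bus: none
[27] P0: store L0 := 24 | P0:M(24), P1:I | bus: BusRdX,Flush
[28] P1: store L4 := 6 | P0:I, P1:M(6) | bus: none

memory[L1] = 50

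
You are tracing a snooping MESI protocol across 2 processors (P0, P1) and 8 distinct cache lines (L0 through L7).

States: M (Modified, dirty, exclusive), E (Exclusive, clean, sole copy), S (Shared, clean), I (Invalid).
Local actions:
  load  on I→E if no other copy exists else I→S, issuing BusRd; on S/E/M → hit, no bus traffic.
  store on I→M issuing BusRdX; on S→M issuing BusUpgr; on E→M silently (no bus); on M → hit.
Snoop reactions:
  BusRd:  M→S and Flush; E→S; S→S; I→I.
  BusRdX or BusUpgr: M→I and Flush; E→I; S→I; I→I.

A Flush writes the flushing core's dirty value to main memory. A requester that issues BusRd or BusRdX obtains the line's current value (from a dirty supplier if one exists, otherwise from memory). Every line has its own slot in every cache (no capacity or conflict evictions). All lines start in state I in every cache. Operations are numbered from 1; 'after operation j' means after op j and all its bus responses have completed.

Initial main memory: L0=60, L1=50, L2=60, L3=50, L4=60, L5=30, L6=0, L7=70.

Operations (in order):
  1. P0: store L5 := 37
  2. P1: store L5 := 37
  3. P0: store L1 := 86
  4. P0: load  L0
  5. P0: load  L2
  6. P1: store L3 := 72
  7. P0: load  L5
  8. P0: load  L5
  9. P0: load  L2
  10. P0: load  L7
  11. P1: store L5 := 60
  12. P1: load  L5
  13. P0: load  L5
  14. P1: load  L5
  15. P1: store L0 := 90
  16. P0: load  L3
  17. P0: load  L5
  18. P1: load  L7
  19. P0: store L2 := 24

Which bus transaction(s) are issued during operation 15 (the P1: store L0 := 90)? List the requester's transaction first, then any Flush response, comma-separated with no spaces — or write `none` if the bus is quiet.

bus = BusRdX

[1] P0: store L5 := 37 | P0:M(37), P1:I | bus: BusRdX
[2] P1: store L5 := 37 | P0:I, P1:M(37) | bus: BusRdX,Flush
[3] P0: store L1 := 86 | P0:M(86), P1:I | bus: BusRdX
[4] P0: load  L0 | P0:E(60), P1:I | bus: BusRd
[5] P0: load  L2 | P0:E(60), P1:I | bus: BusRd
[6] P1: store L3 := 72 | P0:I, P1:M(72) | bus: BusRdX
[7] P0: load  L5 | P0:S(37), P1:S(37) | bus: BusRd,Flush
[8] P0: load  L5 | P0:S(37), P1:S(37) | bus: none
[9] P0: load  L2 | P0:E(60), P1:I | bus: none
[10] P0: load  L7 | P0:E(70), P1:I | bus: BusRd
[11] P1: store L5 := 60 | P0:I, P1:M(60) | bus: BusUpgr
[12] P1: load  L5 | P0:I, P1:M(60) | bus: none
[13] P0: load  L5 | P0:S(60), P1:S(60) | bus: BusRd,Flush
[14] P1: load  L5 | P0:S(60), P1:S(60) | bus: none
[15] P1: store L0 := 90 | P0:I, P1:M(90) | bus: BusRdX
[16] P0: load  L3 | P0:S(72), P1:S(72) | bus: BusRd,Flush
[17] P0: load  L5 | P0:S(60), P1:S(60) | bus: none
[18] P1: load  L7 | P0:S(70), P1:S(70) | bus: BusRd
[19] P0: store L2 := 24 | P0:M(24), P1:I | bus: none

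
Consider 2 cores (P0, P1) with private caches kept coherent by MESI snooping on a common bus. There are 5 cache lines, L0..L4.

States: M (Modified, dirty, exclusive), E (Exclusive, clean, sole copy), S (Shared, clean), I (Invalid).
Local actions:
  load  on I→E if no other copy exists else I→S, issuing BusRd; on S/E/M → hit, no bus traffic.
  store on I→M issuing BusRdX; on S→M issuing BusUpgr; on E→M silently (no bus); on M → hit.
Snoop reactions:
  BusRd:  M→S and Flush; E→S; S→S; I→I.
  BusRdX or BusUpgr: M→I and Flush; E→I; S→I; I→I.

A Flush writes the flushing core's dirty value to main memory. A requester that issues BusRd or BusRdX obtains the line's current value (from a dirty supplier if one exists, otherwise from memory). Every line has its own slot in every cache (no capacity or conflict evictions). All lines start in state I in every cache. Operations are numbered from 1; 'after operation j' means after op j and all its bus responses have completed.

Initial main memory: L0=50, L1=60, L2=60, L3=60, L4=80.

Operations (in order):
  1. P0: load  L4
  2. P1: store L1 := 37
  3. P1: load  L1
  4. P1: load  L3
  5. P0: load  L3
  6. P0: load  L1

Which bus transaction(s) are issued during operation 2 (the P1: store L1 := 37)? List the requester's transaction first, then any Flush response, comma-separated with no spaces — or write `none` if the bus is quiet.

bus = BusRdX

  op1 P0: load  L4 → E/I on L4; bus BusRd; mem=80
  op2 P1: store L1 := 37 → I/M on L1; bus BusRdX; mem=60
  op3 P1: load  L1 → I/M on L1; bus (none); mem=60
  op4 P1: load  L3 → I/E on L3; bus BusRd; mem=60
  op5 P0: load  L3 → S/S on L3; bus BusRd; mem=60
  op6 P0: load  L1 → S/S on L1; bus BusRd Flush; mem=37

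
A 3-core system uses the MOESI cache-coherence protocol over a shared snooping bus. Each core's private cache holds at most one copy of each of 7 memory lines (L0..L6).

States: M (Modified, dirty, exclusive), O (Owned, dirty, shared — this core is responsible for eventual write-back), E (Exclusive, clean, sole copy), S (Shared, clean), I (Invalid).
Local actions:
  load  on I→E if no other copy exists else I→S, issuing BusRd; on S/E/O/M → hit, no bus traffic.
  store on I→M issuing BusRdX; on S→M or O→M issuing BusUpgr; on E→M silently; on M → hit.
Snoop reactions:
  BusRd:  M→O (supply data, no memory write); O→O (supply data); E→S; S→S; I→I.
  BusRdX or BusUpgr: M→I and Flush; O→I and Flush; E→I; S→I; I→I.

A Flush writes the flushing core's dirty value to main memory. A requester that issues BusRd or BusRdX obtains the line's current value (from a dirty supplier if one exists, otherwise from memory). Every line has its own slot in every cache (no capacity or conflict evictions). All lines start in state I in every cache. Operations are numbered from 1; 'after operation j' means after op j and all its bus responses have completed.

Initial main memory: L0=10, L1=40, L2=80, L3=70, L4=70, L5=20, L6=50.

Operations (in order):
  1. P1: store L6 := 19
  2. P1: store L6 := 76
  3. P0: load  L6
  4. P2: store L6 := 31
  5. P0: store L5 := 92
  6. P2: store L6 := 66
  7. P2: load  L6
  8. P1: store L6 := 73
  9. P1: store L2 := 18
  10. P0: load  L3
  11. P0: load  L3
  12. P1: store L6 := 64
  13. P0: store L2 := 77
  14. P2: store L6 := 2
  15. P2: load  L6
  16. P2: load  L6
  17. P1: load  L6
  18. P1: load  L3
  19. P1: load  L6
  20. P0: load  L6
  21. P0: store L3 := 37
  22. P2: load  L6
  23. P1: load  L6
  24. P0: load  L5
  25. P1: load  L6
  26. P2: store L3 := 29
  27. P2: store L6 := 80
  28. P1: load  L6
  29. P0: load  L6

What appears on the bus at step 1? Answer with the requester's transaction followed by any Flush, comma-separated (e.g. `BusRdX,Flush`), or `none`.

[1] P1: store L6 := 19 | P0:I, P1:M(19), P2:I | bus: BusRdX
[2] P1: store L6 := 76 | P0:I, P1:M(76), P2:I | bus: none
[3] P0: load  L6 | P0:S(76), P1:O(76), P2:I | bus: BusRd
[4] P2: store L6 := 31 | P0:I, P1:I, P2:M(31) | bus: BusRdX,Flush
[5] P0: store L5 := 92 | P0:M(92), P1:I, P2:I | bus: BusRdX
[6] P2: store L6 := 66 | P0:I, P1:I, P2:M(66) | bus: none
[7] P2: load  L6 | P0:I, P1:I, P2:M(66) | bus: none
[8] P1: store L6 := 73 | P0:I, P1:M(73), P2:I | bus: BusRdX,Flush
[9] P1: store L2 := 18 | P0:I, P1:M(18), P2:I | bus: BusRdX
[10] P0: load  L3 | P0:E(70), P1:I, P2:I | bus: BusRd
[11] P0: load  L3 | P0:E(70), P1:I, P2:I | bus: none
[12] P1: store L6 := 64 | P0:I, P1:M(64), P2:I | bus: none
[13] P0: store L2 := 77 | P0:M(77), P1:I, P2:I | bus: BusRdX,Flush
[14] P2: store L6 := 2 | P0:I, P1:I, P2:M(2) | bus: BusRdX,Flush
[15] P2: load  L6 | P0:I, P1:I, P2:M(2) | bus: none
[16] P2: load  L6 | P0:I, P1:I, P2:M(2) | bus: none
[17] P1: load  L6 | P0:I, P1:S(2), P2:O(2) | bus: BusRd
[18] P1: load  L3 | P0:S(70), P1:S(70), P2:I | bus: BusRd
[19] P1: load  L6 | P0:I, P1:S(2), P2:O(2) | bus: none
[20] P0: load  L6 | P0:S(2), P1:S(2), P2:O(2) | bus: BusRd
[21] P0: store L3 := 37 | P0:M(37), P1:I, P2:I | bus: BusUpgr
[22] P2: load  L6 | P0:S(2), P1:S(2), P2:O(2) | bus: none
[23] P1: load  L6 | P0:S(2), P1:S(2), P2:O(2) | bus: none
[24] P0: load  L5 | P0:M(92), P1:I, P2:I | bus: none
[25] P1: load  L6 | P0:S(2), P1:S(2), P2:O(2) | bus: none
[26] P2: store L3 := 29 | P0:I, P1:I, P2:M(29) | bus: BusRdX,Flush
[27] P2: store L6 := 80 | P0:I, P1:I, P2:M(80) | bus: BusUpgr
[28] P1: load  L6 | P0:I, P1:S(80), P2:O(80) | bus: BusRd
[29] P0: load  L6 | P0:S(80), P1:S(80), P2:O(80) | bus: BusRd

bus = BusRdX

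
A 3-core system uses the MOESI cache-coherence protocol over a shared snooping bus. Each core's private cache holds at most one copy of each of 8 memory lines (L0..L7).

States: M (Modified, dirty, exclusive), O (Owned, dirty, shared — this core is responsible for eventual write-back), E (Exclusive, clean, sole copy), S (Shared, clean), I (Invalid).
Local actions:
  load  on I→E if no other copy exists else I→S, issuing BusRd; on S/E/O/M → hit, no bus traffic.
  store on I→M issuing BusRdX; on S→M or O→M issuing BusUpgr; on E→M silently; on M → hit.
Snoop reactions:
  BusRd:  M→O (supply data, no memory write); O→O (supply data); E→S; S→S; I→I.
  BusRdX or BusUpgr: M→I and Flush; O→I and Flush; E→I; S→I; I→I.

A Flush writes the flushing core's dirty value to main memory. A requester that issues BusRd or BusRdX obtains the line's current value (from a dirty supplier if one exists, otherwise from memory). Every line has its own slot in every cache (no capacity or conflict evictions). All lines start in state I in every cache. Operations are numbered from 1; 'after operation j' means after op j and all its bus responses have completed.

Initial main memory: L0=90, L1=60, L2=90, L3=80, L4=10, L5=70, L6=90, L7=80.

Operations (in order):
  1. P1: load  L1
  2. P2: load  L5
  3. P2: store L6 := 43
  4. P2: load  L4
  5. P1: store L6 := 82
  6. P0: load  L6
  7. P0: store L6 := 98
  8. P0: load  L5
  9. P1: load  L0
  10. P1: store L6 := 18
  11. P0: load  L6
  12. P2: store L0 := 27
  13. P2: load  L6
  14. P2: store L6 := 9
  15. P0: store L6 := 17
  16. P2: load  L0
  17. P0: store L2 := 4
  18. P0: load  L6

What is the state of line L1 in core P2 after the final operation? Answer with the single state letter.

  op1 P1: load  L1 → I/E/I on L1; bus BusRd; mem=60
  op2 P2: load  L5 → I/I/E on L5; bus BusRd; mem=70
  op3 P2: store L6 := 43 → I/I/M on L6; bus BusRdX; mem=90
  op4 P2: load  L4 → I/I/E on L4; bus BusRd; mem=10
  op5 P1: store L6 := 82 → I/M/I on L6; bus BusRdX Flush; mem=43
  op6 P0: load  L6 → S/O/I on L6; bus BusRd; mem=43
  op7 P0: store L6 := 98 → M/I/I on L6; bus BusUpgr Flush; mem=82
  op8 P0: load  L5 → S/I/S on L5; bus BusRd; mem=70
  op9 P1: load  L0 → I/E/I on L0; bus BusRd; mem=90
  op10 P1: store L6 := 18 → I/M/I on L6; bus BusRdX Flush; mem=98
  op11 P0: load  L6 → S/O/I on L6; bus BusRd; mem=98
  op12 P2: store L0 := 27 → I/I/M on L0; bus BusRdX; mem=90
  op13 P2: load  L6 → S/O/S on L6; bus BusRd; mem=98
  op14 P2: store L6 := 9 → I/I/M on L6; bus BusUpgr Flush; mem=18
  op15 P0: store L6 := 17 → M/I/I on L6; bus BusRdX Flush; mem=9
  op16 P2: load  L0 → I/I/M on L0; bus (none); mem=90
  op17 P0: store L2 := 4 → M/I/I on L2; bus BusRdX; mem=90
  op18 P0: load  L6 → M/I/I on L6; bus (none); mem=9

state = I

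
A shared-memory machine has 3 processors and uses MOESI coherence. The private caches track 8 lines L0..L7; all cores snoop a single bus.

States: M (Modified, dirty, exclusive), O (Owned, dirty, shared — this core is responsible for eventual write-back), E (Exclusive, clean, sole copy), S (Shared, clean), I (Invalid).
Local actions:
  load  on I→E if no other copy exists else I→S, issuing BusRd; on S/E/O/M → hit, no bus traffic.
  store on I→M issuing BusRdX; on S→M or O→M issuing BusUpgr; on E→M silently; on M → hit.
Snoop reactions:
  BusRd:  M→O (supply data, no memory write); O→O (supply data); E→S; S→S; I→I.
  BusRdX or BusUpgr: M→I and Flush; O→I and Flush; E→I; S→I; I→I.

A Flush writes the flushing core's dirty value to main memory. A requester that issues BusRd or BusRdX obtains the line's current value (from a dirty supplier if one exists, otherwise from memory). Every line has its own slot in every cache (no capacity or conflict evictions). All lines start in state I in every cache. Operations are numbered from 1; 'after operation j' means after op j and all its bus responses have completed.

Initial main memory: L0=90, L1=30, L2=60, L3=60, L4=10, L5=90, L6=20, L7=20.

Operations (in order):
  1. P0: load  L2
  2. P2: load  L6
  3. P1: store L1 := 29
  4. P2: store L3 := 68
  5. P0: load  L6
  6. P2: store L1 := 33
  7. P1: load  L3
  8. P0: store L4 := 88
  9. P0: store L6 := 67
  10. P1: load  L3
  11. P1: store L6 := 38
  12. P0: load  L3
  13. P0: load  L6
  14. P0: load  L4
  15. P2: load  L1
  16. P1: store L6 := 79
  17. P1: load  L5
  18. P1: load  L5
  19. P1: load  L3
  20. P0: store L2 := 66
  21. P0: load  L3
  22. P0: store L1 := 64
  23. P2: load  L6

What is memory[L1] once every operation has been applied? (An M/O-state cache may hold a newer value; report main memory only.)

step 1: P0: load  L2  ⟶  EII  (L2)  txn=BusRd  M[L2]=60
step 2: P2: load  L6  ⟶  IIE  (L6)  txn=BusRd  M[L6]=20
step 3: P1: store L1 := 29  ⟶  IMI  (L1)  txn=BusRdX  M[L1]=30
step 4: P2: store L3 := 68  ⟶  IIM  (L3)  txn=BusRdX  M[L3]=60
step 5: P0: load  L6  ⟶  SIS  (L6)  txn=BusRd  M[L6]=20
step 6: P2: store L1 := 33  ⟶  IIM  (L1)  txn=BusRdX+Flush  M[L1]=29
step 7: P1: load  L3  ⟶  ISO  (L3)  txn=BusRd  M[L3]=60
step 8: P0: store L4 := 88  ⟶  MII  (L4)  txn=BusRdX  M[L4]=10
step 9: P0: store L6 := 67  ⟶  MII  (L6)  txn=BusUpgr  M[L6]=20
step 10: P1: load  L3  ⟶  ISO  (L3)  txn=∅  M[L3]=60
step 11: P1: store L6 := 38  ⟶  IMI  (L6)  txn=BusRdX+Flush  M[L6]=67
step 12: P0: load  L3  ⟶  SSO  (L3)  txn=BusRd  M[L3]=60
step 13: P0: load  L6  ⟶  SOI  (L6)  txn=BusRd  M[L6]=67
step 14: P0: load  L4  ⟶  MII  (L4)  txn=∅  M[L4]=10
step 15: P2: load  L1  ⟶  IIM  (L1)  txn=∅  M[L1]=29
step 16: P1: store L6 := 79  ⟶  IMI  (L6)  txn=BusUpgr  M[L6]=67
step 17: P1: load  L5  ⟶  IEI  (L5)  txn=BusRd  M[L5]=90
step 18: P1: load  L5  ⟶  IEI  (L5)  txn=∅  M[L5]=90
step 19: P1: load  L3  ⟶  SSO  (L3)  txn=∅  M[L3]=60
step 20: P0: store L2 := 66  ⟶  MII  (L2)  txn=∅  M[L2]=60
step 21: P0: load  L3  ⟶  SSO  (L3)  txn=∅  M[L3]=60
step 22: P0: store L1 := 64  ⟶  MII  (L1)  txn=BusRdX+Flush  M[L1]=33
step 23: P2: load  L6  ⟶  IOS  (L6)  txn=BusRd  M[L6]=67

memory[L1] = 33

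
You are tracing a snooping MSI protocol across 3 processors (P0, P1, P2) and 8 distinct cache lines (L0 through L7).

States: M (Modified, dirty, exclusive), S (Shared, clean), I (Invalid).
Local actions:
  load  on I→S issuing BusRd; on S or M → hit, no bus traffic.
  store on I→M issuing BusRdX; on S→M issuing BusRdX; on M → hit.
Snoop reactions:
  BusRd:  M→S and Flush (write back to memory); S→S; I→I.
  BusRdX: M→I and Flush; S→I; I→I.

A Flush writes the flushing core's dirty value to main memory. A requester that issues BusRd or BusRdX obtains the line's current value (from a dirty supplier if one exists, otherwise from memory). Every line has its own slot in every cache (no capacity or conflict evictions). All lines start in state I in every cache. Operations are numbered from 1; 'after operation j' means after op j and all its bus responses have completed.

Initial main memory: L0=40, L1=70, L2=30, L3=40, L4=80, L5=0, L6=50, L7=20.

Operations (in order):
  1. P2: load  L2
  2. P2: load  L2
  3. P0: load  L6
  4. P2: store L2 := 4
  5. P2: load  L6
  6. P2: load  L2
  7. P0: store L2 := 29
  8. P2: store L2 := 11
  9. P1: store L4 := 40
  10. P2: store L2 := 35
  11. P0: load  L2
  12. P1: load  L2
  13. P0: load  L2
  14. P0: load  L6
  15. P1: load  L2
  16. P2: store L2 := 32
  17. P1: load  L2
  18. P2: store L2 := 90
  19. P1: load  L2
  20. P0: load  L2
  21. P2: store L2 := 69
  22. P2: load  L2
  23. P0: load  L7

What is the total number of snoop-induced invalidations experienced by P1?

invalidations = 3

  op1 P2: load  L2 → I/I/S on L2; bus BusRd; mem=30
  op2 P2: load  L2 → I/I/S on L2; bus (none); mem=30
  op3 P0: load  L6 → S/I/I on L6; bus BusRd; mem=50
  op4 P2: store L2 := 4 → I/I/M on L2; bus BusRdX; mem=30
  op5 P2: load  L6 → S/I/S on L6; bus BusRd; mem=50
  op6 P2: load  L2 → I/I/M on L2; bus (none); mem=30
  op7 P0: store L2 := 29 → M/I/I on L2; bus BusRdX Flush; mem=4
  op8 P2: store L2 := 11 → I/I/M on L2; bus BusRdX Flush; mem=29
  op9 P1: store L4 := 40 → I/M/I on L4; bus BusRdX; mem=80
  op10 P2: store L2 := 35 → I/I/M on L2; bus (none); mem=29
  op11 P0: load  L2 → S/I/S on L2; bus BusRd Flush; mem=35
  op12 P1: load  L2 → S/S/S on L2; bus BusRd; mem=35
  op13 P0: load  L2 → S/S/S on L2; bus (none); mem=35
  op14 P0: load  L6 → S/I/S on L6; bus (none); mem=50
  op15 P1: load  L2 → S/S/S on L2; bus (none); mem=35
  op16 P2: store L2 := 32 → I/I/M on L2; bus BusRdX; mem=35
  op17 P1: load  L2 → I/S/S on L2; bus BusRd Flush; mem=32
  op18 P2: store L2 := 90 → I/I/M on L2; bus BusRdX; mem=32
  op19 P1: load  L2 → I/S/S on L2; bus BusRd Flush; mem=90
  op20 P0: load  L2 → S/S/S on L2; bus BusRd; mem=90
  op21 P2: store L2 := 69 → I/I/M on L2; bus BusRdX; mem=90
  op22 P2: load  L2 → I/I/M on L2; bus (none); mem=90
  op23 P0: load  L7 → S/I/I on L7; bus BusRd; mem=20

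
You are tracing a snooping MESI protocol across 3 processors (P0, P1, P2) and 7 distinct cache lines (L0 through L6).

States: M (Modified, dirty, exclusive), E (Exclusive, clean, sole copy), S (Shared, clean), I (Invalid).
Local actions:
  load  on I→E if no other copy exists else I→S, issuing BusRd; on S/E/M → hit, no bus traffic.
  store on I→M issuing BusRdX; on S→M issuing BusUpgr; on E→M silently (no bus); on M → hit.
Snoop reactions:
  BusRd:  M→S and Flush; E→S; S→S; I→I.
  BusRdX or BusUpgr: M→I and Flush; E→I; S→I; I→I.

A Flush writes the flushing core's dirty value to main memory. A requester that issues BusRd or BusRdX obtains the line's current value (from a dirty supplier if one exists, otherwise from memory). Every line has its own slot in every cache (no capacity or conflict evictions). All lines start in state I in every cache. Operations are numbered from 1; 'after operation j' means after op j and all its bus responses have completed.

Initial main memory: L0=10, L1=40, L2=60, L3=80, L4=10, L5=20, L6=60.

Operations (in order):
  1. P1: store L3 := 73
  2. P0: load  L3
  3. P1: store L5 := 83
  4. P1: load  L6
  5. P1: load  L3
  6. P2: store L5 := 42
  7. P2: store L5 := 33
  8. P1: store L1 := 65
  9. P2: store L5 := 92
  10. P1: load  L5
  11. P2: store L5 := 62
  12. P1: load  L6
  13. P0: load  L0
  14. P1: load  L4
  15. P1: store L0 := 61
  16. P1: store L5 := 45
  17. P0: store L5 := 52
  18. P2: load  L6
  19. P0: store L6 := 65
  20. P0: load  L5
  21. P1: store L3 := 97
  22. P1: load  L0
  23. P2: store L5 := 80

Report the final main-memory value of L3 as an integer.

memory[L3] = 73

  op1 P1: store L3 := 73 → I/M/I on L3; bus BusRdX; mem=80
  op2 P0: load  L3 → S/S/I on L3; bus BusRd Flush; mem=73
  op3 P1: store L5 := 83 → I/M/I on L5; bus BusRdX; mem=20
  op4 P1: load  L6 → I/E/I on L6; bus BusRd; mem=60
  op5 P1: load  L3 → S/S/I on L3; bus (none); mem=73
  op6 P2: store L5 := 42 → I/I/M on L5; bus BusRdX Flush; mem=83
  op7 P2: store L5 := 33 → I/I/M on L5; bus (none); mem=83
  op8 P1: store L1 := 65 → I/M/I on L1; bus BusRdX; mem=40
  op9 P2: store L5 := 92 → I/I/M on L5; bus (none); mem=83
  op10 P1: load  L5 → I/S/S on L5; bus BusRd Flush; mem=92
  op11 P2: store L5 := 62 → I/I/M on L5; bus BusUpgr; mem=92
  op12 P1: load  L6 → I/E/I on L6; bus (none); mem=60
  op13 P0: load  L0 → E/I/I on L0; bus BusRd; mem=10
  op14 P1: load  L4 → I/E/I on L4; bus BusRd; mem=10
  op15 P1: store L0 := 61 → I/M/I on L0; bus BusRdX; mem=10
  op16 P1: store L5 := 45 → I/M/I on L5; bus BusRdX Flush; mem=62
  op17 P0: store L5 := 52 → M/I/I on L5; bus BusRdX Flush; mem=45
  op18 P2: load  L6 → I/S/S on L6; bus BusRd; mem=60
  op19 P0: store L6 := 65 → M/I/I on L6; bus BusRdX; mem=60
  op20 P0: load  L5 → M/I/I on L5; bus (none); mem=45
  op21 P1: store L3 := 97 → I/M/I on L3; bus BusUpgr; mem=73
  op22 P1: load  L0 → I/M/I on L0; bus (none); mem=10
  op23 P2: store L5 := 80 → I/I/M on L5; bus BusRdX Flush; mem=52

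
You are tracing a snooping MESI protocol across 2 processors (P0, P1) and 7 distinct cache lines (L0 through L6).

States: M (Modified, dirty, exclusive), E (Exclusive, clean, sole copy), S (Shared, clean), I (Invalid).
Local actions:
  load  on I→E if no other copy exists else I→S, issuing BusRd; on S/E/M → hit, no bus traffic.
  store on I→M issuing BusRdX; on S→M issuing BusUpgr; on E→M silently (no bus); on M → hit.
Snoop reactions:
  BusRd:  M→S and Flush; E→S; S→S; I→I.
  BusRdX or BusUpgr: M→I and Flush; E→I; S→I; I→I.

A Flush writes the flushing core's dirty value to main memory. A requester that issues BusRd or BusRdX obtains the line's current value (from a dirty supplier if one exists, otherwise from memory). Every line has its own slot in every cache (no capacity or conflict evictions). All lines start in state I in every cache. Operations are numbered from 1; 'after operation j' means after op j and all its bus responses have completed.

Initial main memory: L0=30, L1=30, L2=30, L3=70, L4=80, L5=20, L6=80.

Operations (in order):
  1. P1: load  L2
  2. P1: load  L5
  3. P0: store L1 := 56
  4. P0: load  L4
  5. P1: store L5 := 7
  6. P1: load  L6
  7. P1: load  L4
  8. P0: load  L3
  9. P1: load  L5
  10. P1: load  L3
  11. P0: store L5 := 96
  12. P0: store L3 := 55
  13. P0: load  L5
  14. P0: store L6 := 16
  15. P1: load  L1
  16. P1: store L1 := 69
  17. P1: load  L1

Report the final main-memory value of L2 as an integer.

1. P1: load  L2  bus=[BusRd]  L2: P0=I P1=E  mem[L2]=30
2. P1: load  L5  bus=[BusRd]  L5: P0=I P1=E  mem[L5]=20
3. P0: store L1 := 56  bus=[BusRdX]  L1: P0=M P1=I  mem[L1]=30
4. P0: load  L4  bus=[BusRd]  L4: P0=E P1=I  mem[L4]=80
5. P1: store L5 := 7  bus=[-]  L5: P0=I P1=M  mem[L5]=20
6. P1: load  L6  bus=[BusRd]  L6: P0=I P1=E  mem[L6]=80
7. P1: load  L4  bus=[BusRd]  L4: P0=S P1=S  mem[L4]=80
8. P0: load  L3  bus=[BusRd]  L3: P0=E P1=I  mem[L3]=70
9. P1: load  L5  bus=[-]  L5: P0=I P1=M  mem[L5]=20
10. P1: load  L3  bus=[BusRd]  L3: P0=S P1=S  mem[L3]=70
11. P0: store L5 := 96  bus=[BusRdX,Flush]  L5: P0=M P1=I  mem[L5]=7
12. P0: store L3 := 55  bus=[BusUpgr]  L3: P0=M P1=I  mem[L3]=70
13. P0: load  L5  bus=[-]  L5: P0=M P1=I  mem[L5]=7
14. P0: store L6 := 16  bus=[BusRdX]  L6: P0=M P1=I  mem[L6]=80
15. P1: load  L1  bus=[BusRd,Flush]  L1: P0=S P1=S  mem[L1]=56
16. P1: store L1 := 69  bus=[BusUpgr]  L1: P0=I P1=M  mem[L1]=56
17. P1: load  L1  bus=[-]  L1: P0=I P1=M  mem[L1]=56

memory[L2] = 30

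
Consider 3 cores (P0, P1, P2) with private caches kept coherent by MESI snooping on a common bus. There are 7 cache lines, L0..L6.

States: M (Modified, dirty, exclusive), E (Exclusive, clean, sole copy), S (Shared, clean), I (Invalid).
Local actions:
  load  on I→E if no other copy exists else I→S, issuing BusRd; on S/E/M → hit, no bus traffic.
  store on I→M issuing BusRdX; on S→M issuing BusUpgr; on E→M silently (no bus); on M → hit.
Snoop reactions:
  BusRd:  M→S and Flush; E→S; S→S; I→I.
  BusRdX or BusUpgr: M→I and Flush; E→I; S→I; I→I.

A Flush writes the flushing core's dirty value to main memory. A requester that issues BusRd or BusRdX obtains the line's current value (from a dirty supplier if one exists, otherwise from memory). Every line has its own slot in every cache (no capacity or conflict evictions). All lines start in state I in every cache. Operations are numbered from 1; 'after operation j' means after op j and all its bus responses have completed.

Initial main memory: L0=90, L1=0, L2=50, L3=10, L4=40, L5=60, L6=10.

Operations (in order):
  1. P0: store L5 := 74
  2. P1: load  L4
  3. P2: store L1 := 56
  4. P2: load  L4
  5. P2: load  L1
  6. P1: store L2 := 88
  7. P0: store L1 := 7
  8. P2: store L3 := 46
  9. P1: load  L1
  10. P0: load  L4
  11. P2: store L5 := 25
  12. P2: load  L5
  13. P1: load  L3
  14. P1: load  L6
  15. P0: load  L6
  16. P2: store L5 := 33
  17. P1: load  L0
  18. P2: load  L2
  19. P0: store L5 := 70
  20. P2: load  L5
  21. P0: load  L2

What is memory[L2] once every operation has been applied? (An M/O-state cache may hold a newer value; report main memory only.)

memory[L2] = 88

step 1: P0: store L5 := 74  ⟶  MII  (L5)  txn=BusRdX  M[L5]=60
step 2: P1: load  L4  ⟶  IEI  (L4)  txn=BusRd  M[L4]=40
step 3: P2: store L1 := 56  ⟶  IIM  (L1)  txn=BusRdX  M[L1]=0
step 4: P2: load  L4  ⟶  ISS  (L4)  txn=BusRd  M[L4]=40
step 5: P2: load  L1  ⟶  IIM  (L1)  txn=∅  M[L1]=0
step 6: P1: store L2 := 88  ⟶  IMI  (L2)  txn=BusRdX  M[L2]=50
step 7: P0: store L1 := 7  ⟶  MII  (L1)  txn=BusRdX+Flush  M[L1]=56
step 8: P2: store L3 := 46  ⟶  IIM  (L3)  txn=BusRdX  M[L3]=10
step 9: P1: load  L1  ⟶  SSI  (L1)  txn=BusRd+Flush  M[L1]=7
step 10: P0: load  L4  ⟶  SSS  (L4)  txn=BusRd  M[L4]=40
step 11: P2: store L5 := 25  ⟶  IIM  (L5)  txn=BusRdX+Flush  M[L5]=74
step 12: P2: load  L5  ⟶  IIM  (L5)  txn=∅  M[L5]=74
step 13: P1: load  L3  ⟶  ISS  (L3)  txn=BusRd+Flush  M[L3]=46
step 14: P1: load  L6  ⟶  IEI  (L6)  txn=BusRd  M[L6]=10
step 15: P0: load  L6  ⟶  SSI  (L6)  txn=BusRd  M[L6]=10
step 16: P2: store L5 := 33  ⟶  IIM  (L5)  txn=∅  M[L5]=74
step 17: P1: load  L0  ⟶  IEI  (L0)  txn=BusRd  M[L0]=90
step 18: P2: load  L2  ⟶  ISS  (L2)  txn=BusRd+Flush  M[L2]=88
step 19: P0: store L5 := 70  ⟶  MII  (L5)  txn=BusRdX+Flush  M[L5]=33
step 20: P2: load  L5  ⟶  SIS  (L5)  txn=BusRd+Flush  M[L5]=70
step 21: P0: load  L2  ⟶  SSS  (L2)  txn=BusRd  M[L2]=88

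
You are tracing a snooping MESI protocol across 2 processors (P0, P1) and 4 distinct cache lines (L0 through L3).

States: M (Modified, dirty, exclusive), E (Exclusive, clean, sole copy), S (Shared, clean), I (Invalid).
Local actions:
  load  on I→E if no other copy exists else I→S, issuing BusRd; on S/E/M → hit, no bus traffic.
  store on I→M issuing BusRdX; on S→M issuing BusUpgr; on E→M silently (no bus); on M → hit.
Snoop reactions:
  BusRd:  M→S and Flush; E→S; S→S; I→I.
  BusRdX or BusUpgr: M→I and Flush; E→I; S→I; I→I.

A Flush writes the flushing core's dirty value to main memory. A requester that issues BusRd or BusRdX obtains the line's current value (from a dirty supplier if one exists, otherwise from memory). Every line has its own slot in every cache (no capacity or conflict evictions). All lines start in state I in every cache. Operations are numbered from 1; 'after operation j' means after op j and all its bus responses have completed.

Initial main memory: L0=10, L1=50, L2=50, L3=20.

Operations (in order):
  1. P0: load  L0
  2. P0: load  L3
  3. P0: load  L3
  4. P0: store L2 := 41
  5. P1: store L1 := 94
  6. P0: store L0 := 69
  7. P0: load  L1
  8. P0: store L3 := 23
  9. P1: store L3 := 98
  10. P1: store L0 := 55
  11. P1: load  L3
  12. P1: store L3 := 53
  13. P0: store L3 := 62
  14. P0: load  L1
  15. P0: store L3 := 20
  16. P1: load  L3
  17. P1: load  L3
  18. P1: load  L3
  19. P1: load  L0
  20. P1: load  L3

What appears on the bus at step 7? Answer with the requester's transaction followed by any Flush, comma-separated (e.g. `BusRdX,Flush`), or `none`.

bus = BusRd,Flush

1. P0: load  L0  bus=[BusRd]  L0: P0=E P1=I  mem[L0]=10
2. P0: load  L3  bus=[BusRd]  L3: P0=E P1=I  mem[L3]=20
3. P0: load  L3  bus=[-]  L3: P0=E P1=I  mem[L3]=20
4. P0: store L2 := 41  bus=[BusRdX]  L2: P0=M P1=I  mem[L2]=50
5. P1: store L1 := 94  bus=[BusRdX]  L1: P0=I P1=M  mem[L1]=50
6. P0: store L0 := 69  bus=[-]  L0: P0=M P1=I  mem[L0]=10
7. P0: load  L1  bus=[BusRd,Flush]  L1: P0=S P1=S  mem[L1]=94
8. P0: store L3 := 23  bus=[-]  L3: P0=M P1=I  mem[L3]=20
9. P1: store L3 := 98  bus=[BusRdX,Flush]  L3: P0=I P1=M  mem[L3]=23
10. P1: store L0 := 55  bus=[BusRdX,Flush]  L0: P0=I P1=M  mem[L0]=69
11. P1: load  L3  bus=[-]  L3: P0=I P1=M  mem[L3]=23
12. P1: store L3 := 53  bus=[-]  L3: P0=I P1=M  mem[L3]=23
13. P0: store L3 := 62  bus=[BusRdX,Flush]  L3: P0=M P1=I  mem[L3]=53
14. P0: load  L1  bus=[-]  L1: P0=S P1=S  mem[L1]=94
15. P0: store L3 := 20  bus=[-]  L3: P0=M P1=I  mem[L3]=53
16. P1: load  L3  bus=[BusRd,Flush]  L3: P0=S P1=S  mem[L3]=20
17. P1: load  L3  bus=[-]  L3: P0=S P1=S  mem[L3]=20
18. P1: load  L3  bus=[-]  L3: P0=S P1=S  mem[L3]=20
19. P1: load  L0  bus=[-]  L0: P0=I P1=M  mem[L0]=69
20. P1: load  L3  bus=[-]  L3: P0=S P1=S  mem[L3]=20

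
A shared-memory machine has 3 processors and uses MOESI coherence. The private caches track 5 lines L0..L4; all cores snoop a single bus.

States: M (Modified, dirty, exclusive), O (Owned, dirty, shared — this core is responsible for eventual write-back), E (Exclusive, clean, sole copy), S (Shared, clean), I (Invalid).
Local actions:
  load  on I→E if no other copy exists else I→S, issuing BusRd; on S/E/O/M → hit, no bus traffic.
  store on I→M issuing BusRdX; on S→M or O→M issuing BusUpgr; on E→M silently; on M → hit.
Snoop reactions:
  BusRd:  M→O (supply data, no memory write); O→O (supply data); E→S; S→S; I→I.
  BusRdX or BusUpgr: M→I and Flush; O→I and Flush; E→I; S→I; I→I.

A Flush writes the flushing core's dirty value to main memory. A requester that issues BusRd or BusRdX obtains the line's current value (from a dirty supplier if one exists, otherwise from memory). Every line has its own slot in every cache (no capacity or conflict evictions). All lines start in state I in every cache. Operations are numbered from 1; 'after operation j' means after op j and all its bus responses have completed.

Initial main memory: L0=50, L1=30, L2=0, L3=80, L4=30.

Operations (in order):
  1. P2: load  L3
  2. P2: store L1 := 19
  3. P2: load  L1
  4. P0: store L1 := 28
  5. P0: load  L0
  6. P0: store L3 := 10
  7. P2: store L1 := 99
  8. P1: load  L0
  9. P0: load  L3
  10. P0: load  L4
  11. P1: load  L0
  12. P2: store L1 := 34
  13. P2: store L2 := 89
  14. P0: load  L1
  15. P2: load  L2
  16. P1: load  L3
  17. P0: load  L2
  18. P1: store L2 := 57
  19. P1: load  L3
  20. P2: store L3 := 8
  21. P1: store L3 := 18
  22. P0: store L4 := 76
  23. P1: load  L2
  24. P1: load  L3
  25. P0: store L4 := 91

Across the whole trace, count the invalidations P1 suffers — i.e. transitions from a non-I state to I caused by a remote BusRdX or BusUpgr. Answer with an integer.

invalidations = 1

  op1 P2: load  L3 → I/I/E on L3; bus BusRd; mem=80
  op2 P2: store L1 := 19 → I/I/M on L1; bus BusRdX; mem=30
  op3 P2: load  L1 → I/I/M on L1; bus (none); mem=30
  op4 P0: store L1 := 28 → M/I/I on L1; bus BusRdX Flush; mem=19
  op5 P0: load  L0 → E/I/I on L0; bus BusRd; mem=50
  op6 P0: store L3 := 10 → M/I/I on L3; bus BusRdX; mem=80
  op7 P2: store L1 := 99 → I/I/M on L1; bus BusRdX Flush; mem=28
  op8 P1: load  L0 → S/S/I on L0; bus BusRd; mem=50
  op9 P0: load  L3 → M/I/I on L3; bus (none); mem=80
  op10 P0: load  L4 → E/I/I on L4; bus BusRd; mem=30
  op11 P1: load  L0 → S/S/I on L0; bus (none); mem=50
  op12 P2: store L1 := 34 → I/I/M on L1; bus (none); mem=28
  op13 P2: store L2 := 89 → I/I/M on L2; bus BusRdX; mem=0
  op14 P0: load  L1 → S/I/O on L1; bus BusRd; mem=28
  op15 P2: load  L2 → I/I/M on L2; bus (none); mem=0
  op16 P1: load  L3 → O/S/I on L3; bus BusRd; mem=80
  op17 P0: load  L2 → S/I/O on L2; bus BusRd; mem=0
  op18 P1: store L2 := 57 → I/M/I on L2; bus BusRdX Flush; mem=89
  op19 P1: load  L3 → O/S/I on L3; bus (none); mem=80
  op20 P2: store L3 := 8 → I/I/M on L3; bus BusRdX Flush; mem=10
  op21 P1: store L3 := 18 → I/M/I on L3; bus BusRdX Flush; mem=8
  op22 P0: store L4 := 76 → M/I/I on L4; bus (none); mem=30
  op23 P1: load  L2 → I/M/I on L2; bus (none); mem=89
  op24 P1: load  L3 → I/M/I on L3; bus (none); mem=8
  op25 P0: store L4 := 91 → M/I/I on L4; bus (none); mem=30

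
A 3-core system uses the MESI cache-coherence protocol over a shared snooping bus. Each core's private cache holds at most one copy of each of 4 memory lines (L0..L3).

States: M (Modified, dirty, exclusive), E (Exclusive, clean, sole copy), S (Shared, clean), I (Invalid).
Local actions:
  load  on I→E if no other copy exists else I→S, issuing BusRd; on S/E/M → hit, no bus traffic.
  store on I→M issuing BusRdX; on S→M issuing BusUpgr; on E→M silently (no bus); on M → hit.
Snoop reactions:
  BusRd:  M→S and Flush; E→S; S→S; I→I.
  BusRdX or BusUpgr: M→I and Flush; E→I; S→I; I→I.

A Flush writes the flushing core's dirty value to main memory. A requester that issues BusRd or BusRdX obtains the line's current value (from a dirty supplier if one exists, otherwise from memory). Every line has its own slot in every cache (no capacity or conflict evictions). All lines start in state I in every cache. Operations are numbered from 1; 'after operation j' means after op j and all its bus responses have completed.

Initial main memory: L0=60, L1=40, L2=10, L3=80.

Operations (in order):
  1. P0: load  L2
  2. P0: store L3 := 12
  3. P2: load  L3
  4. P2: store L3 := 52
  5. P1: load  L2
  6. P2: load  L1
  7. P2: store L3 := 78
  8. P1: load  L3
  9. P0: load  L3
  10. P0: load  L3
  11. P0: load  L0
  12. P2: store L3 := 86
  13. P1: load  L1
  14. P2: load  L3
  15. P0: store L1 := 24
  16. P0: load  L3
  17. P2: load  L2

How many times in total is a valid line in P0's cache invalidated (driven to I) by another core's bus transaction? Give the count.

[1] P0: load  L2 | P0:E(10), P1:I, P2:I | bus: BusRd
[2] P0: store L3 := 12 | P0:M(12), P1:I, P2:I | bus: BusRdX
[3] P2: load  L3 | P0:S(12), P1:I, P2:S(12) | bus: BusRd,Flush
[4] P2: store L3 := 52 | P0:I, P1:I, P2:M(52) | bus: BusUpgr
[5] P1: load  L2 | P0:S(10), P1:S(10), P2:I | bus: BusRd
[6] P2: load  L1 | P0:I, P1:I, P2:E(40) | bus: BusRd
[7] P2: store L3 := 78 | P0:I, P1:I, P2:M(78) | bus: none
[8] P1: load  L3 | P0:I, P1:S(78), P2:S(78) | bus: BusRd,Flush
[9] P0: load  L3 | P0:S(78), P1:S(78), P2:S(78) | bus: BusRd
[10] P0: load  L3 | P0:S(78), P1:S(78), P2:S(78) | bus: none
[11] P0: load  L0 | P0:E(60), P1:I, P2:I | bus: BusRd
[12] P2: store L3 := 86 | P0:I, P1:I, P2:M(86) | bus: BusUpgr
[13] P1: load  L1 | P0:I, P1:S(40), P2:S(40) | bus: BusRd
[14] P2: load  L3 | P0:I, P1:I, P2:M(86) | bus: none
[15] P0: store L1 := 24 | P0:M(24), P1:I, P2:I | bus: BusRdX
[16] P0: load  L3 | P0:S(86), P1:I, P2:S(86) | bus: BusRd,Flush
[17] P2: load  L2 | P0:S(10), P1:S(10), P2:S(10) | bus: BusRd

invalidations = 2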